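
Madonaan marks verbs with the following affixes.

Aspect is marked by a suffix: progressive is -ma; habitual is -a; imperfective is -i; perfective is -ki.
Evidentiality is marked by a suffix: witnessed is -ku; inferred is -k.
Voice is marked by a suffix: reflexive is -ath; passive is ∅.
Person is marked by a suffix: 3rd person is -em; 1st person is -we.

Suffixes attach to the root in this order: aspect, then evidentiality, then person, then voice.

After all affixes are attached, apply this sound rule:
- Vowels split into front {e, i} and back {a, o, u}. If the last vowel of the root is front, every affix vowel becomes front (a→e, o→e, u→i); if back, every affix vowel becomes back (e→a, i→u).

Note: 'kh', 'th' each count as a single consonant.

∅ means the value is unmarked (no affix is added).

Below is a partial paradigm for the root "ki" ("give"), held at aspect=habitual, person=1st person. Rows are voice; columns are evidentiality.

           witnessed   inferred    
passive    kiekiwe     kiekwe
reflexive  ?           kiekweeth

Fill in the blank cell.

Attach aspect habitual -a → kia.
Attach evidentiality witnessed -ku → kiaku.
Attach person 1st person -we → kiakuwe.
Attach voice reflexive -ath → kiakuweath.
Apply vowel harmony: kiakuweath → kiekiweeth.

kiekiweeth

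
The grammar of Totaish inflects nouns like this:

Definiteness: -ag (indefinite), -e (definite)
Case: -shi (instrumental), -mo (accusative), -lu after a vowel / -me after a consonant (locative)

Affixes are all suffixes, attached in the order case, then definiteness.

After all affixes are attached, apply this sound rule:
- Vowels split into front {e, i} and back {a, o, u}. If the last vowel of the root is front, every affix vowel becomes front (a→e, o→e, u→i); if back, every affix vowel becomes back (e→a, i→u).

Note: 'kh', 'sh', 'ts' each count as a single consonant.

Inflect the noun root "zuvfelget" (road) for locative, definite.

zuvfelgetmee

Attach case locative -me (after consonant 't') → zuvfelgetme.
Attach definiteness definite -e → zuvfelgetmee.
Vowel harmony: no change.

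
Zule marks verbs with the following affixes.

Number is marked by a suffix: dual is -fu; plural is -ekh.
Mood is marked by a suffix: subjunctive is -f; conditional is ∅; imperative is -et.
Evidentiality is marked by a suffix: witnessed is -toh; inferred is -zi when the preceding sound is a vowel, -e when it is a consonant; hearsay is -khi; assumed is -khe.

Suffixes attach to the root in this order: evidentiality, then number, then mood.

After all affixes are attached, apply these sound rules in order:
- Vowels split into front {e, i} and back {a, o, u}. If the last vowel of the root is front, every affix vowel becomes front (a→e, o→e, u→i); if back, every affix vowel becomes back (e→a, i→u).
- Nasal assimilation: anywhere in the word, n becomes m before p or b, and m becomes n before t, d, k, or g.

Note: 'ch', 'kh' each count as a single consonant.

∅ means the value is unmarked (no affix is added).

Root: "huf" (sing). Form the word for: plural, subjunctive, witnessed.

Attach evidentiality witnessed -toh → huftoh.
Attach number plural -ekh → huftohekh.
Attach mood subjunctive -f → huftohekhf.
Apply vowel harmony: huftohekhf → huftohakhf.
Nasal assimilation: no change.

huftohakhf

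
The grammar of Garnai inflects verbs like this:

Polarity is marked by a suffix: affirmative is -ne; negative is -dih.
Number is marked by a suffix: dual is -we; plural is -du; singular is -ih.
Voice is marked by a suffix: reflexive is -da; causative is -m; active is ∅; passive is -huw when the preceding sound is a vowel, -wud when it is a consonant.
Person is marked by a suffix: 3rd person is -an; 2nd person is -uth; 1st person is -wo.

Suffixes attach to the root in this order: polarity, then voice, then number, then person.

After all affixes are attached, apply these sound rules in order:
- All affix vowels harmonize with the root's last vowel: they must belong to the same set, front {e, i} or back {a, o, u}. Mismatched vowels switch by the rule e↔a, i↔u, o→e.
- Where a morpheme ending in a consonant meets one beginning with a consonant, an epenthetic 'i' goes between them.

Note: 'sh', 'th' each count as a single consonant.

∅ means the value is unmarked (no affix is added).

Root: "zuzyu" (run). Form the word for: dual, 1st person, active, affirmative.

Attach polarity affirmative -ne → zuzyune.
voice = active: zero marking, form stays zuzyune.
Attach number dual -we → zuzyunewe.
Attach person 1st person -wo → zuzyunewewo.
Apply vowel harmony: zuzyunewewo → zuzyunawawo.
Epenthesis: no change.

zuzyunawawo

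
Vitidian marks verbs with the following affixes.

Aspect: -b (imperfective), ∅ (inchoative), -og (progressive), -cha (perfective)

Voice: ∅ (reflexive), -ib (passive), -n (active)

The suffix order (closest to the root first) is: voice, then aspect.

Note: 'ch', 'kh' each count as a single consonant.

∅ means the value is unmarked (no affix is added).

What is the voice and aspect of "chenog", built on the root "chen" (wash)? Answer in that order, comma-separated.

Segment: chen-og.
voice: ∅ → reflexive.
aspect: -og → progressive.

reflexive, progressive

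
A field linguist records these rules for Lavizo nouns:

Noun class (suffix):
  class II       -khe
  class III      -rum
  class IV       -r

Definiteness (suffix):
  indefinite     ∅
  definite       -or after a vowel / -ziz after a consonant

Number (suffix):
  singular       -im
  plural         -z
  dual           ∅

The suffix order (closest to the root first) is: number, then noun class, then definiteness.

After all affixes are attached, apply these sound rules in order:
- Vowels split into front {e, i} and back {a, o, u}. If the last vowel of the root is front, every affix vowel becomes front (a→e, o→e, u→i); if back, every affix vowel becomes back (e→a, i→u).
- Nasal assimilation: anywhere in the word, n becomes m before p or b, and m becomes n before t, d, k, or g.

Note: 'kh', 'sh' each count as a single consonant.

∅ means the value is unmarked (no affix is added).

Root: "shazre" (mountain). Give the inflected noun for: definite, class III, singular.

shazreimrimziz

Attach number singular -im → shazreim.
Attach noun class class III -rum → shazreimrum.
Attach definiteness definite -ziz (after consonant 'm') → shazreimrumziz.
Apply vowel harmony: shazreimrumziz → shazreimrimziz.
Nasal assimilation: no change.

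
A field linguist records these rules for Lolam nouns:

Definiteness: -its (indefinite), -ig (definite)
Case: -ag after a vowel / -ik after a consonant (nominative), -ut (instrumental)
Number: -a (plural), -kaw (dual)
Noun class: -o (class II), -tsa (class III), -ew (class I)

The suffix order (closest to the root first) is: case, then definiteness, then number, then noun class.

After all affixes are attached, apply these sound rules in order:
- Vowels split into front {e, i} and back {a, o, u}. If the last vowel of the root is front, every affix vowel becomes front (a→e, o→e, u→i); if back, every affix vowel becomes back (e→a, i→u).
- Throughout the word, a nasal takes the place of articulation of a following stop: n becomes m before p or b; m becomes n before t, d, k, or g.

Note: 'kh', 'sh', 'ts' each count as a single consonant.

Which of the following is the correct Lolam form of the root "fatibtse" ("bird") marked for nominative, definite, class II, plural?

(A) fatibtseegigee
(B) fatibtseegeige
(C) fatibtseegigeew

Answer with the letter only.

Attach case nominative -ag (after vowel 'e') → fatibtseag.
Attach definiteness definite -ig → fatibtseagig.
Attach number plural -a → fatibtseagiga.
Attach noun class class II -o → fatibtseagigao.
Apply vowel harmony: fatibtseagigao → fatibtseegigee.
Nasal assimilation: no change.
So the correct form is fatibtseegigee, option (A).
(C) fatibtseegigeew is wrong: it uses class I instead of class II for noun class.
(B) fatibtseegeige is wrong: it has the affixes in the wrong order.

A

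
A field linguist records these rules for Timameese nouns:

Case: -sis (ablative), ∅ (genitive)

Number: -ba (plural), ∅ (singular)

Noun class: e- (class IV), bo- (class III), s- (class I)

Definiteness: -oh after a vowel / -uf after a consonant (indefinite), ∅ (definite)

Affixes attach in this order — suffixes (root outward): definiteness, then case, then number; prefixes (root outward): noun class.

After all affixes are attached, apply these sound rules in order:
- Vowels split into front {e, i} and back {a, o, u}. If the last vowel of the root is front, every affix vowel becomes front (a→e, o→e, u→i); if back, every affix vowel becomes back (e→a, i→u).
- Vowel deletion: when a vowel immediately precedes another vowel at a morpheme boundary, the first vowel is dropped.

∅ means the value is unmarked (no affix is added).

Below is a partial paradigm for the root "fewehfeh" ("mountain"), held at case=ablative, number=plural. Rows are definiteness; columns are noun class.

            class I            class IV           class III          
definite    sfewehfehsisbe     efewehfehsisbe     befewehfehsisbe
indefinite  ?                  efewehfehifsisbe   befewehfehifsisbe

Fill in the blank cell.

Attach definiteness indefinite -uf (after consonant 'h') → fewehfehuf.
Attach noun class class I s- → sfewehfehuf.
Attach case ablative -sis → sfewehfehufsis.
Attach number plural -ba → sfewehfehufsisba.
Apply vowel harmony: sfewehfehufsisba → sfewehfehifsisbe.
Vowel deletion: no change.

sfewehfehifsisbe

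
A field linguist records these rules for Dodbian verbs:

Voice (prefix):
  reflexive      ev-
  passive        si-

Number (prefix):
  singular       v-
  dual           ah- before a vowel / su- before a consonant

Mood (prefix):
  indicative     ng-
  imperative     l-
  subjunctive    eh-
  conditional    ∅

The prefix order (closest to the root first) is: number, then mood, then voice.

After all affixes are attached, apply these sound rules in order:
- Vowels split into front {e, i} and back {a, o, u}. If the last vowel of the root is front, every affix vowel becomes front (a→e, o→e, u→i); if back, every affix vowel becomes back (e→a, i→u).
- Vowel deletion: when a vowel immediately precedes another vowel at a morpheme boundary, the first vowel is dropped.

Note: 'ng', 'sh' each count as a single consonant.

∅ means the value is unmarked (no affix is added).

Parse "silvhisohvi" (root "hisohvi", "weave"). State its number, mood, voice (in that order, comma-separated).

Segment: si-l-v-hisohvi.
number: v- → singular.
mood: l- → imperative.
voice: si- → passive.

singular, imperative, passive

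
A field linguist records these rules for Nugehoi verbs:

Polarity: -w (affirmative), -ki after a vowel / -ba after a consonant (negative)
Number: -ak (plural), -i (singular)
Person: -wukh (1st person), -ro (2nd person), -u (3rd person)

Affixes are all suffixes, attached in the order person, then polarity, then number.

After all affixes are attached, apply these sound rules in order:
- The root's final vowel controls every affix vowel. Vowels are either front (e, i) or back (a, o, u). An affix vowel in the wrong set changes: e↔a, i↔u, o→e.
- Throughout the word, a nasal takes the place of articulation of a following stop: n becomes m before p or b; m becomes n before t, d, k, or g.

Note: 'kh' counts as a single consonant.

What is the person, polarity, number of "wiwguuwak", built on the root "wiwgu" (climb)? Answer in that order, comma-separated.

Segment: wiwgu-u-w-ak.
person: -u → 3rd person.
polarity: -w → affirmative.
number: -ak → plural.

3rd person, affirmative, plural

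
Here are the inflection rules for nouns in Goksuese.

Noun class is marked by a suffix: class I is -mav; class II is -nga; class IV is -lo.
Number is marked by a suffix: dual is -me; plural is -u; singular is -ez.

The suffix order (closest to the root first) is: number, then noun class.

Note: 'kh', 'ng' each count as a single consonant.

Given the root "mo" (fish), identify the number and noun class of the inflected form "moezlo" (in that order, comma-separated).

Segment: mo-ez-lo.
number: -ez → singular.
noun class: -lo → class IV.

singular, class IV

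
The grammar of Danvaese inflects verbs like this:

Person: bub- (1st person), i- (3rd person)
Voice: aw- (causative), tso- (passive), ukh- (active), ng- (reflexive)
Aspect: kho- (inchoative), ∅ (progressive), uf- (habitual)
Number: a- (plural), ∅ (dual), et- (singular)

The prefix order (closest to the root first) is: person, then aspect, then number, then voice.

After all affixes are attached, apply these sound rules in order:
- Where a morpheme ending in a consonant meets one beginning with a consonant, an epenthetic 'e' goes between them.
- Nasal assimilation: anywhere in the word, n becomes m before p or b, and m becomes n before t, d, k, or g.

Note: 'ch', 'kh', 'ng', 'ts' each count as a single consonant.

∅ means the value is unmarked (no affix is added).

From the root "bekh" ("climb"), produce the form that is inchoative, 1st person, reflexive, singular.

ngetekhobubebekh

Attach person 1st person bub- → bubbekh.
Attach aspect inchoative kho- → khobubbekh.
Attach number singular et- → etkhobubbekh.
Attach voice reflexive ng- → ngetkhobubbekh.
Apply epenthesis: ngetkhobubbekh → ngetekhobubebekh.
Nasal assimilation: no change.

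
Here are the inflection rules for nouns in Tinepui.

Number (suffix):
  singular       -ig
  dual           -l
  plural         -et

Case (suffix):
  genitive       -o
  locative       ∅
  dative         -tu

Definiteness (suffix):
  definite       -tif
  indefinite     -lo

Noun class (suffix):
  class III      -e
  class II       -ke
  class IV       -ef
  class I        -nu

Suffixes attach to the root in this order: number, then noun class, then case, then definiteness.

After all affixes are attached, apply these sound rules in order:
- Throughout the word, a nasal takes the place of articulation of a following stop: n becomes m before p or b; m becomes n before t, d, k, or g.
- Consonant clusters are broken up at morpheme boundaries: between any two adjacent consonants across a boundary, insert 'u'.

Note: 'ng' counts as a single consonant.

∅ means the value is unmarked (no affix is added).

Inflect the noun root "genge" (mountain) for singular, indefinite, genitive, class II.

gengeigukeolo

Attach number singular -ig → gengeig.
Attach noun class class II -ke → gengeigke.
Attach case genitive -o → gengeigkeo.
Attach definiteness indefinite -lo → gengeigkeolo.
Nasal assimilation: no change.
Apply epenthesis: gengeigkeolo → gengeigukeolo.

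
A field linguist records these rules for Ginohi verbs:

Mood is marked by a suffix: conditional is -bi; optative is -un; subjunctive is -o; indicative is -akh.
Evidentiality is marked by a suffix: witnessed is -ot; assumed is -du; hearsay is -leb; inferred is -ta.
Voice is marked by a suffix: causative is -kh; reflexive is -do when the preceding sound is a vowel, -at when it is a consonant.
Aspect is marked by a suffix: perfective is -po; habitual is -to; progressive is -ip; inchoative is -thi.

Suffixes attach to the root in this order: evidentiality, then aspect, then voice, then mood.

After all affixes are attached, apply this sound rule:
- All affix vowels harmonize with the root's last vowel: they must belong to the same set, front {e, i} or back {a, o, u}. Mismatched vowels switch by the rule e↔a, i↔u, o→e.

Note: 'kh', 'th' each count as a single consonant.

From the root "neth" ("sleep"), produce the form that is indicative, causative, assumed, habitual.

Attach evidentiality assumed -du → nethdu.
Attach aspect habitual -to → nethduto.
Attach voice causative -kh → nethdutokh.
Attach mood indicative -akh → nethdutokhakh.
Apply vowel harmony: nethdutokhakh → nethditekhekh.

nethditekhekh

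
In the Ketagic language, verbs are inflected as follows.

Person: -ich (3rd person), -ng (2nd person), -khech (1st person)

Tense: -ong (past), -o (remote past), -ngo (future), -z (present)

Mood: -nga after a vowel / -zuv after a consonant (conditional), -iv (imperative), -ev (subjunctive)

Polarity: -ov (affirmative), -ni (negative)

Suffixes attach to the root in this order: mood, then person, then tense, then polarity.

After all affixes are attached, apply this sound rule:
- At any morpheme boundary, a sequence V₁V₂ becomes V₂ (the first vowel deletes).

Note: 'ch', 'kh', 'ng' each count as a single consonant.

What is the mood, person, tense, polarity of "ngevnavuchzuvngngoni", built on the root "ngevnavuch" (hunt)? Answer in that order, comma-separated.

Segment: ngevnavuch-zuv-ng-ngo-ni.
mood: -nga/zuv → conditional.
person: -ng → 2nd person.
tense: -ngo → future.
polarity: -ni → negative.

conditional, 2nd person, future, negative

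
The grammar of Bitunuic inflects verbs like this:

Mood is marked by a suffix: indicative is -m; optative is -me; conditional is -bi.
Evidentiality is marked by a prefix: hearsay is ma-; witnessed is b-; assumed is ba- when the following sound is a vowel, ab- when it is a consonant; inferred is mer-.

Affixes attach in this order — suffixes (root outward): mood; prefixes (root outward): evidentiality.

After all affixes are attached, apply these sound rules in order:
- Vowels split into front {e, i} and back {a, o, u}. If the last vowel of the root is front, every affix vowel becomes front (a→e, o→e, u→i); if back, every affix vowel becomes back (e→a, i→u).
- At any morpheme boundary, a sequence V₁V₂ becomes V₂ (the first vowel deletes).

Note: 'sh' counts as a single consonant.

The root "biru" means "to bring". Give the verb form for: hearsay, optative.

mabiruma

Attach mood optative -me → birume.
Attach evidentiality hearsay ma- → mabirume.
Apply vowel harmony: mabirume → mabiruma.
Vowel deletion: no change.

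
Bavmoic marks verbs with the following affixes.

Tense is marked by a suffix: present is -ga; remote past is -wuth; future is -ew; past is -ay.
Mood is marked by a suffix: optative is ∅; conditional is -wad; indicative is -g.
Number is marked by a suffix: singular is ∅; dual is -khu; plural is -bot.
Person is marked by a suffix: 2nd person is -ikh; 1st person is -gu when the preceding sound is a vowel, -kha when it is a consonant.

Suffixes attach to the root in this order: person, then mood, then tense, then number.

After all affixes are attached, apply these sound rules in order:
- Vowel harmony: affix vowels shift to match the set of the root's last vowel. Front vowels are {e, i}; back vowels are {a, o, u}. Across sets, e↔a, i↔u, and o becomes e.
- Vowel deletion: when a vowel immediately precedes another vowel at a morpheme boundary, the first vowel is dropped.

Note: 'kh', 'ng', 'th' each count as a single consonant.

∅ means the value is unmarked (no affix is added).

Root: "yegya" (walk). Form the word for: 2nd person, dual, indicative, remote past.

yegyukhgwuthkhu

Attach person 2nd person -ikh → yegyaikh.
Attach mood indicative -g → yegyaikhg.
Attach tense remote past -wuth → yegyaikhgwuth.
Attach number dual -khu → yegyaikhgwuthkhu.
Apply vowel harmony: yegyaikhgwuthkhu → yegyaukhgwuthkhu.
Apply vowel deletion: yegyaukhgwuthkhu → yegyukhgwuthkhu.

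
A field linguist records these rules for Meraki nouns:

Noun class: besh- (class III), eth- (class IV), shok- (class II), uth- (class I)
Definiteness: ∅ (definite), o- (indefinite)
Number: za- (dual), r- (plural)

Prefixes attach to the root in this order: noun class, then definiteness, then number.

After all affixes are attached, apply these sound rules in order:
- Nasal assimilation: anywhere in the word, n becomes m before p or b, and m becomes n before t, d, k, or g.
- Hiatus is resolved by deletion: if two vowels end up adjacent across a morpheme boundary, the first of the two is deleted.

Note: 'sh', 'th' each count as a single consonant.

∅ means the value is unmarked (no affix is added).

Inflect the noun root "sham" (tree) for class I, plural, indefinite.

Attach noun class class I uth- → uthsham.
Attach definiteness indefinite o- → outhsham.
Attach number plural r- → routhsham.
Nasal assimilation: no change.
Apply vowel deletion: routhsham → ruthsham.

ruthsham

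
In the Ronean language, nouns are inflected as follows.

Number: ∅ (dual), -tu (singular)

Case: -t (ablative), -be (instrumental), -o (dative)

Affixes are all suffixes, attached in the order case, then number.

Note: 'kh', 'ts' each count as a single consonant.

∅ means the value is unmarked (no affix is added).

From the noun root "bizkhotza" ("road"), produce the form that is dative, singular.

bizkhotzaotu

Attach case dative -o → bizkhotzao.
Attach number singular -tu → bizkhotzaotu.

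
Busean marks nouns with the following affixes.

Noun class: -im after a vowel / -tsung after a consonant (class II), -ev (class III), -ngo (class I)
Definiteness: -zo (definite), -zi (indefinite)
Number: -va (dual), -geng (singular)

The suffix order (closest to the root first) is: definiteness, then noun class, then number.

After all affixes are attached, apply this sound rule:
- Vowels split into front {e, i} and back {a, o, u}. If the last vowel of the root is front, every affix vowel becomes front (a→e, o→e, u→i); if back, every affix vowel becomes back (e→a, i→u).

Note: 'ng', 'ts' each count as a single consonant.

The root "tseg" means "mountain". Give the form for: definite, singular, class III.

tsegzeevgeng

Attach definiteness definite -zo → tsegzo.
Attach noun class class III -ev → tsegzoev.
Attach number singular -geng → tsegzoevgeng.
Apply vowel harmony: tsegzoevgeng → tsegzeevgeng.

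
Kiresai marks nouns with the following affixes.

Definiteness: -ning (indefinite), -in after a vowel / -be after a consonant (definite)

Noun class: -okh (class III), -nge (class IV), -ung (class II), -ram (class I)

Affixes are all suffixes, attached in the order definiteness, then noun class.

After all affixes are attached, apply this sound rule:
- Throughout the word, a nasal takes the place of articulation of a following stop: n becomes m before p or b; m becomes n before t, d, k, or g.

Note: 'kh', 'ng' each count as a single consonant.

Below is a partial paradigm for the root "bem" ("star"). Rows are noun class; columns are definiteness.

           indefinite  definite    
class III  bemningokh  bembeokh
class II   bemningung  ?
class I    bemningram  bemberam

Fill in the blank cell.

Attach definiteness definite -be (after consonant 'm') → bembe.
Attach noun class class II -ung → bembeung.
Nasal assimilation: no change.

bembeung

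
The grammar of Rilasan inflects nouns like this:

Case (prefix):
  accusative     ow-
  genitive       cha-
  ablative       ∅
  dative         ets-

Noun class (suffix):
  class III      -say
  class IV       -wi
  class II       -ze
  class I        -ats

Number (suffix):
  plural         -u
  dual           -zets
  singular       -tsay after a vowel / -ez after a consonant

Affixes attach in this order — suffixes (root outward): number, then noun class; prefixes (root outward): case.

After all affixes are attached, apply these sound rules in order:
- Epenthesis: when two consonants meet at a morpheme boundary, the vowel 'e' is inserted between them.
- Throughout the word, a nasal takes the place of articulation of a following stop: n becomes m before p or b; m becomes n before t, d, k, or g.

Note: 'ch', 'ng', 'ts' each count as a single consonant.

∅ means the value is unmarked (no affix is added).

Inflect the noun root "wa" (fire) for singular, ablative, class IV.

Attach number singular -tsay (after vowel 'a') → watsay.
Attach noun class class IV -wi → watsaywi.
case = ablative: zero marking, form stays watsaywi.
Apply epenthesis: watsaywi → watsayewi.
Nasal assimilation: no change.

watsayewi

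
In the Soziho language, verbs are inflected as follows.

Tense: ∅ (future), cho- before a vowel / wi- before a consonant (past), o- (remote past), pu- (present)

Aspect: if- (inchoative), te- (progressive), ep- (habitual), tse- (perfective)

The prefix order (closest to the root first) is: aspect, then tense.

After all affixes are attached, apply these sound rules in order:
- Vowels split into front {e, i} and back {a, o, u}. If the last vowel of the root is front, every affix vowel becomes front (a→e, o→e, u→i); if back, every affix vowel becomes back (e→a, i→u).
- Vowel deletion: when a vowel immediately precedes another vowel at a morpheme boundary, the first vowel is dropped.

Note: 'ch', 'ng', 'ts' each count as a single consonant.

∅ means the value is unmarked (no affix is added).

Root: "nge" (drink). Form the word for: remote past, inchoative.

Attach aspect inchoative if- → ifnge.
Attach tense remote past o- → oifnge.
Apply vowel harmony: oifnge → eifnge.
Apply vowel deletion: eifnge → ifnge.

ifnge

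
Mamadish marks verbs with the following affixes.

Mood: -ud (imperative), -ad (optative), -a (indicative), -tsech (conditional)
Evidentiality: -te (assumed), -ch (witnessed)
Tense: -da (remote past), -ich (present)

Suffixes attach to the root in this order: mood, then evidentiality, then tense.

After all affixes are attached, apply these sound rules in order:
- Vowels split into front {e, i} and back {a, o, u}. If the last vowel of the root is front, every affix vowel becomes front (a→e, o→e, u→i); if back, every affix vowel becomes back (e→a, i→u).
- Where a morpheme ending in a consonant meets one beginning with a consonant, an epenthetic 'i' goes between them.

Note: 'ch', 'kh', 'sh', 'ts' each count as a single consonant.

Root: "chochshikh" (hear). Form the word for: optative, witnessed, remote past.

Attach mood optative -ad → chochshikhad.
Attach evidentiality witnessed -ch → chochshikhadch.
Attach tense remote past -da → chochshikhadchda.
Apply vowel harmony: chochshikhadchda → chochshikhedchde.
Apply epenthesis: chochshikhedchde → chochshikhedichide.

chochshikhedichide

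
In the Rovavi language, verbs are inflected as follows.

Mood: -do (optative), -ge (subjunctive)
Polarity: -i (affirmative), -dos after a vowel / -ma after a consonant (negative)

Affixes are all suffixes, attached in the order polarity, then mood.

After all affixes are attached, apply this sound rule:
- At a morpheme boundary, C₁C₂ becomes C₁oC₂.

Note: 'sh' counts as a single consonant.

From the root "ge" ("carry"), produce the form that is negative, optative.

gedosodo

Attach polarity negative -dos (after vowel 'e') → gedos.
Attach mood optative -do → gedosdo.
Apply epenthesis: gedosdo → gedosodo.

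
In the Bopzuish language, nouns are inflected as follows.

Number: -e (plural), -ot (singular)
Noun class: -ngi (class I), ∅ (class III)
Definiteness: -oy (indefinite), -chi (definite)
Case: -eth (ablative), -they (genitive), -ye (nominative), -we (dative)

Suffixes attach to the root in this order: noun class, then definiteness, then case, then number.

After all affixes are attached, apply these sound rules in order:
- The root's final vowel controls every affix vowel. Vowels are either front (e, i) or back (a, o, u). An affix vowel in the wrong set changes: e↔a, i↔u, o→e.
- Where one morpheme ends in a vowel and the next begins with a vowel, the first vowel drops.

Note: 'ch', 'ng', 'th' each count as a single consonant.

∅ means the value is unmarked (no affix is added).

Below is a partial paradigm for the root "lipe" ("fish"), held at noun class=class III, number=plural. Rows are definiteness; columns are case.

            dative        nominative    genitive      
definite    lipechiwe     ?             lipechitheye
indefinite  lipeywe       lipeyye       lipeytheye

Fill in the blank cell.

noun class = class III: zero marking, form stays lipe.
Attach definiteness definite -chi → lipechi.
Attach case nominative -ye → lipechiye.
Attach number plural -e → lipechiyee.
Vowel harmony: no change.
Apply vowel deletion: lipechiyee → lipechiye.

lipechiye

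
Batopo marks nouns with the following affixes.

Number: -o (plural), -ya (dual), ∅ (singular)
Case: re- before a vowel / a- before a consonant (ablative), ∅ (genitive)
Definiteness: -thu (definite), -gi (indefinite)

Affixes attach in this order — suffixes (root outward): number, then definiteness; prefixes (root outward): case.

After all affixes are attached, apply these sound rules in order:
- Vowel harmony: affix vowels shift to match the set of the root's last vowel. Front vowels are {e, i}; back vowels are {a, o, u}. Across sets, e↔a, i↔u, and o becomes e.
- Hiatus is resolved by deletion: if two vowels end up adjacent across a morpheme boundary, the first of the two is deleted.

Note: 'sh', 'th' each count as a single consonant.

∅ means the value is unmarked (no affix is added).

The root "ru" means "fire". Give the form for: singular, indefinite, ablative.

Attach case ablative a- (before consonant 'r') → aru.
number = singular: zero marking, form stays aru.
Attach definiteness indefinite -gi → arugi.
Apply vowel harmony: arugi → arugu.
Vowel deletion: no change.

arugu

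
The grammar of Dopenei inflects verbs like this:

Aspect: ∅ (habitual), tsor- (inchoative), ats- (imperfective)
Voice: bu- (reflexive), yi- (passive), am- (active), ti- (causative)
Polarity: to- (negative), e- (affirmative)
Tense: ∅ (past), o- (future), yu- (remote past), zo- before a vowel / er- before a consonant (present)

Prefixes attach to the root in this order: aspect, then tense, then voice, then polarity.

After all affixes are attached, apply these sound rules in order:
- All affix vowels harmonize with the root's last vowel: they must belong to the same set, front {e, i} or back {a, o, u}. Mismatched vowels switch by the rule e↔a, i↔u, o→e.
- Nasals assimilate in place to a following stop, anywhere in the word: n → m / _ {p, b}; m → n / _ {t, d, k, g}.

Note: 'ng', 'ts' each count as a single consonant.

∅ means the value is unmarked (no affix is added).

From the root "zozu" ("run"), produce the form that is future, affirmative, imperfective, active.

Attach aspect imperfective ats- → atszozu.
Attach tense future o- → oatszozu.
Attach voice active am- → amoatszozu.
Attach polarity affirmative e- → eamoatszozu.
Apply vowel harmony: eamoatszozu → aamoatszozu.
Nasal assimilation: no change.

aamoatszozu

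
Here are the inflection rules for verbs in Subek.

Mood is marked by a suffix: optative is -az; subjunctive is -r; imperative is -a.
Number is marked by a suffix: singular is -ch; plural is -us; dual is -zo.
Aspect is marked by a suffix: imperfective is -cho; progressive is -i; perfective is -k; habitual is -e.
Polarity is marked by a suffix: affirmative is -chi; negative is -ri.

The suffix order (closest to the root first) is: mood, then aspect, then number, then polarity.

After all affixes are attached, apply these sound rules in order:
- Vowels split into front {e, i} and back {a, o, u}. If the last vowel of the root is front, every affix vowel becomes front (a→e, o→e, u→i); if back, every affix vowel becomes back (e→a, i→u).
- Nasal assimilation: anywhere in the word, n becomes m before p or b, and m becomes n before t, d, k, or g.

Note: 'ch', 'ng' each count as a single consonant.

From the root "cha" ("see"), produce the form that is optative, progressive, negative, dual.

chaazuzoru

Attach mood optative -az → chaaz.
Attach aspect progressive -i → chaazi.
Attach number dual -zo → chaazizo.
Attach polarity negative -ri → chaazizori.
Apply vowel harmony: chaazizori → chaazuzoru.
Nasal assimilation: no change.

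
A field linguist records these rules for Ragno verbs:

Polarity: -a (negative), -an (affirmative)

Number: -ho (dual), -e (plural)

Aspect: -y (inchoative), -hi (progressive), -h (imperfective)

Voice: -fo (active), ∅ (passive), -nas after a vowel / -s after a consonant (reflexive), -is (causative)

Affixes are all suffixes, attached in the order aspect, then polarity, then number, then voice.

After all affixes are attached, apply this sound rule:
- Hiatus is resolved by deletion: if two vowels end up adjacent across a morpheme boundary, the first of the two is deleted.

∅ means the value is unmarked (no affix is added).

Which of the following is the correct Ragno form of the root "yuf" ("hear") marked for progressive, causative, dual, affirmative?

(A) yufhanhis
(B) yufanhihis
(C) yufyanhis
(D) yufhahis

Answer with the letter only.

A

Attach aspect progressive -hi → yufhi.
Attach polarity affirmative -an → yufhian.
Attach number dual -ho → yufhianho.
Attach voice causative -is → yufhianhois.
Apply vowel deletion: yufhianhois → yufhanhis.
So the correct form is yufhanhis, option (A).
(B) yufanhihis is wrong: it has the affixes in the wrong order.
(D) yufhahis is wrong: it uses negative instead of affirmative for polarity.
(C) yufyanhis is wrong: it uses inchoative instead of progressive for aspect.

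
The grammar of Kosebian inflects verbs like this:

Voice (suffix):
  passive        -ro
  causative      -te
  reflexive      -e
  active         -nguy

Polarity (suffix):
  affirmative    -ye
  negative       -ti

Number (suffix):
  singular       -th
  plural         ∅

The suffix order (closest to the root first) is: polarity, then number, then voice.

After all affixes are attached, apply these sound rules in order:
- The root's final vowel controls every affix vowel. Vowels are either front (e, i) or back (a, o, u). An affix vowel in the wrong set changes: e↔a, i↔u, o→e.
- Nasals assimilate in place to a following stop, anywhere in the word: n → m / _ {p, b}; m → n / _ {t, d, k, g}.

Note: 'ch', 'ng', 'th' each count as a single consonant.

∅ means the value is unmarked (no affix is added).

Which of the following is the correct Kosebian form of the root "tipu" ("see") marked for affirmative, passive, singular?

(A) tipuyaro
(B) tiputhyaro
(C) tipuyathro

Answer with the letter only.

Attach polarity affirmative -ye → tipuye.
Attach number singular -th → tipuyeth.
Attach voice passive -ro → tipuyethro.
Apply vowel harmony: tipuyethro → tipuyathro.
Nasal assimilation: no change.
So the correct form is tipuyathro, option (C).
(A) tipuyaro is wrong: it uses plural instead of singular for number.
(B) tiputhyaro is wrong: it has the affixes in the wrong order.

C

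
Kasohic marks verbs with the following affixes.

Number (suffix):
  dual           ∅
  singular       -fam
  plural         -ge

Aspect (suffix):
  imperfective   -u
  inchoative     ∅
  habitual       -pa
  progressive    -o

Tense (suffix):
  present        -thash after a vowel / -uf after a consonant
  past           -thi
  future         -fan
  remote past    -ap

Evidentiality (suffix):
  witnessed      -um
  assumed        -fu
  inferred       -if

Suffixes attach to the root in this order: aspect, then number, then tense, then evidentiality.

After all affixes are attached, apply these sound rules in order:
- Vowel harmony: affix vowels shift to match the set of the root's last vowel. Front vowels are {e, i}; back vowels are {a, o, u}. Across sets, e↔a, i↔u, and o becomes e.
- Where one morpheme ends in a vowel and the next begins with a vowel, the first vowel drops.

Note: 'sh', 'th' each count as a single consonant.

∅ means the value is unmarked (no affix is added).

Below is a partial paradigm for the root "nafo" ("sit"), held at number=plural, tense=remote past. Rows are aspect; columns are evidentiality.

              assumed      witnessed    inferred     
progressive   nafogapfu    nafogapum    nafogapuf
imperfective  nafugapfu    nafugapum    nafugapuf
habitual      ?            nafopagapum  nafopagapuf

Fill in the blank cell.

nafopagapfu

Attach aspect habitual -pa → nafopa.
Attach number plural -ge → nafopage.
Attach tense remote past -ap → nafopageap.
Attach evidentiality assumed -fu → nafopageapfu.
Apply vowel harmony: nafopageapfu → nafopagaapfu.
Apply vowel deletion: nafopagaapfu → nafopagapfu.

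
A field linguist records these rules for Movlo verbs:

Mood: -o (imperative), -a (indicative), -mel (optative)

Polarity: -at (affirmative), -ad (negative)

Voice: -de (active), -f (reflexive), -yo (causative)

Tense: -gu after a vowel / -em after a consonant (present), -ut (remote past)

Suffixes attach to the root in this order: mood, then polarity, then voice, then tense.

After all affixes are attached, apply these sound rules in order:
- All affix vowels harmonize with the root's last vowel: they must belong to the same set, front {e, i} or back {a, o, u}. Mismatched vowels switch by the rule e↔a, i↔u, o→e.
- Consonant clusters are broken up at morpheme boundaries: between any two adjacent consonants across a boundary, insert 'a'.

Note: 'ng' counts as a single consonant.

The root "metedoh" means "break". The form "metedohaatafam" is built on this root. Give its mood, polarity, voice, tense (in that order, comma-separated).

indicative, affirmative, reflexive, present

Segment: metedoh-a-at-f-em.
mood: -a → indicative.
polarity: -at → affirmative.
voice: -f → reflexive.
tense: -gu/em → present.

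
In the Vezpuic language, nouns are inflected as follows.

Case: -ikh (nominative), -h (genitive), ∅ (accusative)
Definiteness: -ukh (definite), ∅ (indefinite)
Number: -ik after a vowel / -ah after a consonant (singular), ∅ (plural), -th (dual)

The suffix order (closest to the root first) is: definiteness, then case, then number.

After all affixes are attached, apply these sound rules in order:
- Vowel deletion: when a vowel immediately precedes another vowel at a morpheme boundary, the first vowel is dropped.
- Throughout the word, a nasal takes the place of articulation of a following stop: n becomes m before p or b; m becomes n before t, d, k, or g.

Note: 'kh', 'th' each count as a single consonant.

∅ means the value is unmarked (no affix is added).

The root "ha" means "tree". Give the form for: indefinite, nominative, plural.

hikh

definiteness = indefinite: zero marking, form stays ha.
Attach case nominative -ikh → haikh.
number = plural: zero marking, form stays haikh.
Apply vowel deletion: haikh → hikh.
Nasal assimilation: no change.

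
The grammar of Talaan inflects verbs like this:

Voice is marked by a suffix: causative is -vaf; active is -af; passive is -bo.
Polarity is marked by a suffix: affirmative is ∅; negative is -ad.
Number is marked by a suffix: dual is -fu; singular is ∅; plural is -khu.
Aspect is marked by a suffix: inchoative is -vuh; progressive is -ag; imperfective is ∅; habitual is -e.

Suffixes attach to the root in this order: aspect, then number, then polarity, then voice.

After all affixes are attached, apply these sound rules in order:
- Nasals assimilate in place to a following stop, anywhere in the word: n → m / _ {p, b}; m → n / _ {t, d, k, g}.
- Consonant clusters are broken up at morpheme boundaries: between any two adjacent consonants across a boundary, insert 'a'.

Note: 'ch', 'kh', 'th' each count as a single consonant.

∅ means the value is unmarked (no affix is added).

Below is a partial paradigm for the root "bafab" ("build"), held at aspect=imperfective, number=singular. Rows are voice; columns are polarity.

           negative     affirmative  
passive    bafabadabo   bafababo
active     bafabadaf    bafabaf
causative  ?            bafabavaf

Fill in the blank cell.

bafabadavaf

aspect = imperfective: zero marking, form stays bafab.
number = singular: zero marking, form stays bafab.
Attach polarity negative -ad → bafabad.
Attach voice causative -vaf → bafabadvaf.
Nasal assimilation: no change.
Apply epenthesis: bafabadvaf → bafabadavaf.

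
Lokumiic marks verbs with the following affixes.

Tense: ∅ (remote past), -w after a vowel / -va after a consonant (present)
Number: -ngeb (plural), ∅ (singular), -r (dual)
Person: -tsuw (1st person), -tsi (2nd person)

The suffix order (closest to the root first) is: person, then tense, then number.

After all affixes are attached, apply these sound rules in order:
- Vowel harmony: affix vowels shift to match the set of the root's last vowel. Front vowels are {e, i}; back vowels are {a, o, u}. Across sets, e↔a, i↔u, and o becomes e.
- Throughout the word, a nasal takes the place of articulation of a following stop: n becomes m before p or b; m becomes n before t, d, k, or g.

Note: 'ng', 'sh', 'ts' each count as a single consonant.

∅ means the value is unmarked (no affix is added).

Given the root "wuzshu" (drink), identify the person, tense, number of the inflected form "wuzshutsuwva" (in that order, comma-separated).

Segment: wuzshu-tsuw-va.
person: -tsuw → 1st person.
tense: -w/va → present.
number: ∅ → singular.

1st person, present, singular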